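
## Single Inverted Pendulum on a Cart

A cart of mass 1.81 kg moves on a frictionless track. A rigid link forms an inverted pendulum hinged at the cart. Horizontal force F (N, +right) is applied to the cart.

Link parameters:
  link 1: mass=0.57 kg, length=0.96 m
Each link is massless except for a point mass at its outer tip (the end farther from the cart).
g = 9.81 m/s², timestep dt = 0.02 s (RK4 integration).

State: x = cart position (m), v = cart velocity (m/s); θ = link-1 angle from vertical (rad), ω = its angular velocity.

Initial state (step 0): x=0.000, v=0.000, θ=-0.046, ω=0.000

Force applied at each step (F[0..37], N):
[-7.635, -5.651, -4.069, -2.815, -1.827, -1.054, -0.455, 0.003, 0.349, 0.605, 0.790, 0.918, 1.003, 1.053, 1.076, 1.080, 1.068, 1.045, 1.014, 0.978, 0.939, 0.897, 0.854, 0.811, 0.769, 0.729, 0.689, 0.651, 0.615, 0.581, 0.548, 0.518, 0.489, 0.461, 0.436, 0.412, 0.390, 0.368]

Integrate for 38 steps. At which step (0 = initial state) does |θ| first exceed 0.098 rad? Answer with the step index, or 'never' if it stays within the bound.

apply F[0]=-7.635 → step 1: x=-0.001, v=-0.081, θ=-0.045, ω=0.075
apply F[1]=-5.651 → step 2: x=-0.003, v=-0.141, θ=-0.043, ω=0.128
apply F[2]=-4.069 → step 3: x=-0.006, v=-0.184, θ=-0.040, ω=0.164
apply F[3]=-2.815 → step 4: x=-0.010, v=-0.212, θ=-0.037, ω=0.186
apply F[4]=-1.827 → step 5: x=-0.015, v=-0.230, θ=-0.033, ω=0.198
apply F[5]=-1.054 → step 6: x=-0.019, v=-0.240, θ=-0.029, ω=0.202
apply F[6]=-0.455 → step 7: x=-0.024, v=-0.243, θ=-0.025, ω=0.200
apply F[7]=+0.003 → step 8: x=-0.029, v=-0.242, θ=-0.021, ω=0.193
apply F[8]=+0.349 → step 9: x=-0.034, v=-0.237, θ=-0.017, ω=0.184
apply F[9]=+0.605 → step 10: x=-0.039, v=-0.229, θ=-0.014, ω=0.173
apply F[10]=+0.790 → step 11: x=-0.043, v=-0.220, θ=-0.010, ω=0.161
apply F[11]=+0.918 → step 12: x=-0.047, v=-0.209, θ=-0.007, ω=0.148
apply F[12]=+1.003 → step 13: x=-0.051, v=-0.198, θ=-0.004, ω=0.135
apply F[13]=+1.053 → step 14: x=-0.055, v=-0.186, θ=-0.002, ω=0.122
apply F[14]=+1.076 → step 15: x=-0.059, v=-0.174, θ=0.000, ω=0.109
apply F[15]=+1.080 → step 16: x=-0.062, v=-0.162, θ=0.002, ω=0.097
apply F[16]=+1.068 → step 17: x=-0.065, v=-0.150, θ=0.004, ω=0.086
apply F[17]=+1.045 → step 18: x=-0.068, v=-0.139, θ=0.006, ω=0.075
apply F[18]=+1.014 → step 19: x=-0.071, v=-0.128, θ=0.007, ω=0.065
apply F[19]=+0.978 → step 20: x=-0.073, v=-0.118, θ=0.009, ω=0.056
apply F[20]=+0.939 → step 21: x=-0.076, v=-0.108, θ=0.010, ω=0.048
apply F[21]=+0.897 → step 22: x=-0.078, v=-0.099, θ=0.010, ω=0.040
apply F[22]=+0.854 → step 23: x=-0.080, v=-0.090, θ=0.011, ω=0.033
apply F[23]=+0.811 → step 24: x=-0.081, v=-0.082, θ=0.012, ω=0.027
apply F[24]=+0.769 → step 25: x=-0.083, v=-0.074, θ=0.012, ω=0.021
apply F[25]=+0.729 → step 26: x=-0.084, v=-0.067, θ=0.013, ω=0.016
apply F[26]=+0.689 → step 27: x=-0.086, v=-0.060, θ=0.013, ω=0.012
apply F[27]=+0.651 → step 28: x=-0.087, v=-0.054, θ=0.013, ω=0.008
apply F[28]=+0.615 → step 29: x=-0.088, v=-0.048, θ=0.013, ω=0.004
apply F[29]=+0.581 → step 30: x=-0.089, v=-0.042, θ=0.013, ω=0.001
apply F[30]=+0.548 → step 31: x=-0.089, v=-0.037, θ=0.013, ω=-0.001
apply F[31]=+0.518 → step 32: x=-0.090, v=-0.032, θ=0.013, ω=-0.004
apply F[32]=+0.489 → step 33: x=-0.091, v=-0.027, θ=0.013, ω=-0.006
apply F[33]=+0.461 → step 34: x=-0.091, v=-0.023, θ=0.013, ω=-0.008
apply F[34]=+0.436 → step 35: x=-0.092, v=-0.019, θ=0.013, ω=-0.009
apply F[35]=+0.412 → step 36: x=-0.092, v=-0.015, θ=0.013, ω=-0.011
apply F[36]=+0.390 → step 37: x=-0.092, v=-0.012, θ=0.012, ω=-0.012
apply F[37]=+0.368 → step 38: x=-0.092, v=-0.009, θ=0.012, ω=-0.013
max |θ| = 0.046 ≤ 0.098 over all 39 states.

Answer: never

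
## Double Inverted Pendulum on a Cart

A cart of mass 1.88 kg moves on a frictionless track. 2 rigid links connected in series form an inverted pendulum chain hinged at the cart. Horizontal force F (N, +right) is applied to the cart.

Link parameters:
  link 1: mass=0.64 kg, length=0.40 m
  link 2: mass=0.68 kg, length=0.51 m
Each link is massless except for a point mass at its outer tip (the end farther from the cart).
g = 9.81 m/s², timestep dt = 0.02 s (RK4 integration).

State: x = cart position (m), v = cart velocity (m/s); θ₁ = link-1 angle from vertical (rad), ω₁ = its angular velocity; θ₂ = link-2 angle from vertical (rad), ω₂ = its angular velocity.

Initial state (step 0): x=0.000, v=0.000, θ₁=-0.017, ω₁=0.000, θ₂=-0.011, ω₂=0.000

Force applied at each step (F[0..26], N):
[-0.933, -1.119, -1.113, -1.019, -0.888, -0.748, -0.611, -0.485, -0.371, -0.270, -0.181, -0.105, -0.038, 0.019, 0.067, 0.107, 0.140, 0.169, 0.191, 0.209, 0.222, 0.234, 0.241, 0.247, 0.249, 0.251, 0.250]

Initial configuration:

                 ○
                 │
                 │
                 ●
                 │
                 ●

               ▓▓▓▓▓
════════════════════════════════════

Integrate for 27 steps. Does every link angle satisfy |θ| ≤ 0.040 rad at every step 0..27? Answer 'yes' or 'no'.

apply F[0]=-0.933 → step 1: x=-0.000, v=-0.008, θ₁=-0.017, ω₁=0.008, θ₂=-0.011, ω₂=0.005
apply F[1]=-1.119 → step 2: x=-0.000, v=-0.017, θ₁=-0.017, ω₁=0.020, θ₂=-0.011, ω₂=0.009
apply F[2]=-1.113 → step 3: x=-0.001, v=-0.027, θ₁=-0.016, ω₁=0.033, θ₂=-0.011, ω₂=0.014
apply F[3]=-1.019 → step 4: x=-0.001, v=-0.035, θ₁=-0.015, ω₁=0.044, θ₂=-0.010, ω₂=0.018
apply F[4]=-0.888 → step 5: x=-0.002, v=-0.043, θ₁=-0.014, ω₁=0.053, θ₂=-0.010, ω₂=0.022
apply F[5]=-0.748 → step 6: x=-0.003, v=-0.049, θ₁=-0.013, ω₁=0.059, θ₂=-0.009, ω₂=0.025
apply F[6]=-0.611 → step 7: x=-0.004, v=-0.054, θ₁=-0.012, ω₁=0.063, θ₂=-0.009, ω₂=0.028
apply F[7]=-0.485 → step 8: x=-0.005, v=-0.057, θ₁=-0.011, ω₁=0.065, θ₂=-0.008, ω₂=0.030
apply F[8]=-0.371 → step 9: x=-0.006, v=-0.060, θ₁=-0.009, ω₁=0.065, θ₂=-0.008, ω₂=0.032
apply F[9]=-0.270 → step 10: x=-0.008, v=-0.061, θ₁=-0.008, ω₁=0.064, θ₂=-0.007, ω₂=0.033
apply F[10]=-0.181 → step 11: x=-0.009, v=-0.062, θ₁=-0.007, ω₁=0.062, θ₂=-0.006, ω₂=0.034
apply F[11]=-0.105 → step 12: x=-0.010, v=-0.063, θ₁=-0.006, ω₁=0.059, θ₂=-0.006, ω₂=0.034
apply F[12]=-0.038 → step 13: x=-0.011, v=-0.062, θ₁=-0.005, ω₁=0.056, θ₂=-0.005, ω₂=0.034
apply F[13]=+0.019 → step 14: x=-0.013, v=-0.062, θ₁=-0.003, ω₁=0.053, θ₂=-0.004, ω₂=0.034
apply F[14]=+0.067 → step 15: x=-0.014, v=-0.060, θ₁=-0.002, ω₁=0.049, θ₂=-0.004, ω₂=0.033
apply F[15]=+0.107 → step 16: x=-0.015, v=-0.059, θ₁=-0.002, ω₁=0.045, θ₂=-0.003, ω₂=0.032
apply F[16]=+0.140 → step 17: x=-0.016, v=-0.057, θ₁=-0.001, ω₁=0.041, θ₂=-0.002, ω₂=0.031
apply F[17]=+0.169 → step 18: x=-0.017, v=-0.056, θ₁=0.000, ω₁=0.038, θ₂=-0.002, ω₂=0.030
apply F[18]=+0.191 → step 19: x=-0.018, v=-0.054, θ₁=0.001, ω₁=0.034, θ₂=-0.001, ω₂=0.028
apply F[19]=+0.209 → step 20: x=-0.019, v=-0.051, θ₁=0.001, ω₁=0.030, θ₂=-0.001, ω₂=0.026
apply F[20]=+0.222 → step 21: x=-0.020, v=-0.049, θ₁=0.002, ω₁=0.027, θ₂=-0.000, ω₂=0.025
apply F[21]=+0.234 → step 22: x=-0.021, v=-0.047, θ₁=0.003, ω₁=0.024, θ₂=0.000, ω₂=0.023
apply F[22]=+0.241 → step 23: x=-0.022, v=-0.045, θ₁=0.003, ω₁=0.021, θ₂=0.001, ω₂=0.021
apply F[23]=+0.247 → step 24: x=-0.023, v=-0.043, θ₁=0.003, ω₁=0.018, θ₂=0.001, ω₂=0.020
apply F[24]=+0.249 → step 25: x=-0.024, v=-0.041, θ₁=0.004, ω₁=0.016, θ₂=0.002, ω₂=0.018
apply F[25]=+0.251 → step 26: x=-0.025, v=-0.039, θ₁=0.004, ω₁=0.013, θ₂=0.002, ω₂=0.016
apply F[26]=+0.250 → step 27: x=-0.026, v=-0.036, θ₁=0.004, ω₁=0.011, θ₂=0.002, ω₂=0.015
Max |angle| over trajectory = 0.017 rad; bound = 0.040 → within bound.

Answer: yes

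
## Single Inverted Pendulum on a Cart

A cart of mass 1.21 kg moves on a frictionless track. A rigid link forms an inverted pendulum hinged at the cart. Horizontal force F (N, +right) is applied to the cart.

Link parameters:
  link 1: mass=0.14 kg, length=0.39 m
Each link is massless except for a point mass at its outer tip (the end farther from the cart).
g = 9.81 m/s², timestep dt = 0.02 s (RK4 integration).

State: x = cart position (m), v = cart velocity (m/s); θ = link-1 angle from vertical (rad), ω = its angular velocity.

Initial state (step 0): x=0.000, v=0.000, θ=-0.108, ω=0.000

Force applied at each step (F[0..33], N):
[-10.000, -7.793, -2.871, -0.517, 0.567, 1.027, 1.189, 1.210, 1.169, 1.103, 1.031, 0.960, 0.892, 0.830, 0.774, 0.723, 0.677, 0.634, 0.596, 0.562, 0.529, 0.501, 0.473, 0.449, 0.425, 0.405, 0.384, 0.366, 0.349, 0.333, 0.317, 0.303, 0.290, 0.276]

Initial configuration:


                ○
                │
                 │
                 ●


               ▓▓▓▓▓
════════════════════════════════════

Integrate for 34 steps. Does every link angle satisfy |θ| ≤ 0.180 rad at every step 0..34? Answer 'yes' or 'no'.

Answer: yes

Derivation:
apply F[0]=-10.000 → step 1: x=-0.002, v=-0.163, θ=-0.104, ω=0.361
apply F[1]=-7.793 → step 2: x=-0.006, v=-0.289, θ=-0.094, ω=0.634
apply F[2]=-2.871 → step 3: x=-0.012, v=-0.335, θ=-0.081, ω=0.705
apply F[3]=-0.517 → step 4: x=-0.019, v=-0.341, θ=-0.067, ω=0.686
apply F[4]=+0.567 → step 5: x=-0.026, v=-0.331, θ=-0.054, ω=0.628
apply F[5]=+1.027 → step 6: x=-0.032, v=-0.313, θ=-0.042, ω=0.558
apply F[6]=+1.189 → step 7: x=-0.038, v=-0.292, θ=-0.032, ω=0.487
apply F[7]=+1.210 → step 8: x=-0.044, v=-0.272, θ=-0.023, ω=0.420
apply F[8]=+1.169 → step 9: x=-0.049, v=-0.252, θ=-0.015, ω=0.360
apply F[9]=+1.103 → step 10: x=-0.054, v=-0.233, θ=-0.008, ω=0.307
apply F[10]=+1.031 → step 11: x=-0.059, v=-0.216, θ=-0.003, ω=0.260
apply F[11]=+0.960 → step 12: x=-0.063, v=-0.200, θ=0.002, ω=0.220
apply F[12]=+0.892 → step 13: x=-0.067, v=-0.186, θ=0.006, ω=0.184
apply F[13]=+0.830 → step 14: x=-0.070, v=-0.172, θ=0.010, ω=0.153
apply F[14]=+0.774 → step 15: x=-0.073, v=-0.160, θ=0.012, ω=0.127
apply F[15]=+0.723 → step 16: x=-0.077, v=-0.148, θ=0.015, ω=0.104
apply F[16]=+0.677 → step 17: x=-0.079, v=-0.137, θ=0.017, ω=0.084
apply F[17]=+0.634 → step 18: x=-0.082, v=-0.127, θ=0.018, ω=0.067
apply F[18]=+0.596 → step 19: x=-0.085, v=-0.118, θ=0.019, ω=0.052
apply F[19]=+0.562 → step 20: x=-0.087, v=-0.109, θ=0.020, ω=0.039
apply F[20]=+0.529 → step 21: x=-0.089, v=-0.101, θ=0.021, ω=0.029
apply F[21]=+0.501 → step 22: x=-0.091, v=-0.093, θ=0.021, ω=0.019
apply F[22]=+0.473 → step 23: x=-0.093, v=-0.085, θ=0.022, ω=0.011
apply F[23]=+0.449 → step 24: x=-0.094, v=-0.078, θ=0.022, ω=0.004
apply F[24]=+0.425 → step 25: x=-0.096, v=-0.072, θ=0.022, ω=-0.001
apply F[25]=+0.405 → step 26: x=-0.097, v=-0.066, θ=0.022, ω=-0.006
apply F[26]=+0.384 → step 27: x=-0.098, v=-0.060, θ=0.022, ω=-0.010
apply F[27]=+0.366 → step 28: x=-0.099, v=-0.054, θ=0.021, ω=-0.014
apply F[28]=+0.349 → step 29: x=-0.101, v=-0.049, θ=0.021, ω=-0.017
apply F[29]=+0.333 → step 30: x=-0.101, v=-0.044, θ=0.021, ω=-0.019
apply F[30]=+0.317 → step 31: x=-0.102, v=-0.039, θ=0.020, ω=-0.021
apply F[31]=+0.303 → step 32: x=-0.103, v=-0.035, θ=0.020, ω=-0.023
apply F[32]=+0.290 → step 33: x=-0.104, v=-0.030, θ=0.019, ω=-0.024
apply F[33]=+0.276 → step 34: x=-0.104, v=-0.026, θ=0.019, ω=-0.025
Max |angle| over trajectory = 0.108 rad; bound = 0.180 → within bound.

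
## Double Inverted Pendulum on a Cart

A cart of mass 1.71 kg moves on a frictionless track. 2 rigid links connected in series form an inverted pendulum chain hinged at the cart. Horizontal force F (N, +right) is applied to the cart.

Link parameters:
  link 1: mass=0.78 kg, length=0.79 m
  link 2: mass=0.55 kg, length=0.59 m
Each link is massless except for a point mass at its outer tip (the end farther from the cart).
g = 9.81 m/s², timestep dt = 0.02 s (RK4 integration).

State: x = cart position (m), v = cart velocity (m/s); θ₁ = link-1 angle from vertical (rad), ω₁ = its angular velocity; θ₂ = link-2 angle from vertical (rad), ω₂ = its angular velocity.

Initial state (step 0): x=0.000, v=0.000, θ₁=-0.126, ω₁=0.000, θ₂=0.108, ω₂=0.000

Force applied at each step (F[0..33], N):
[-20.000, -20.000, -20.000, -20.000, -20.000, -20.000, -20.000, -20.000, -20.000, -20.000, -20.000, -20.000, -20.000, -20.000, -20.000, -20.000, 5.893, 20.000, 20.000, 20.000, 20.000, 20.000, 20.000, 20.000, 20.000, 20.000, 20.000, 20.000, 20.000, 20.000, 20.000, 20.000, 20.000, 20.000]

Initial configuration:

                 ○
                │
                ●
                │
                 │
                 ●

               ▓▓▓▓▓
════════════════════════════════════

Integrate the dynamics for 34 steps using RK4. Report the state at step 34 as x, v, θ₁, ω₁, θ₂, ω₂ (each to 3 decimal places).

apply F[0]=-20.000 → step 1: x=-0.002, v=-0.213, θ₁=-0.124, ω₁=0.194, θ₂=0.109, ω₂=0.143
apply F[1]=-20.000 → step 2: x=-0.009, v=-0.427, θ₁=-0.118, ω₁=0.390, θ₂=0.114, ω₂=0.283
apply F[2]=-20.000 → step 3: x=-0.019, v=-0.643, θ₁=-0.108, ω₁=0.592, θ₂=0.121, ω₂=0.420
apply F[3]=-20.000 → step 4: x=-0.034, v=-0.861, θ₁=-0.094, ω₁=0.803, θ₂=0.130, ω₂=0.551
apply F[4]=-20.000 → step 5: x=-0.054, v=-1.082, θ₁=-0.076, ω₁=1.024, θ₂=0.143, ω₂=0.674
apply F[5]=-20.000 → step 6: x=-0.078, v=-1.307, θ₁=-0.053, ω₁=1.258, θ₂=0.157, ω₂=0.786
apply F[6]=-20.000 → step 7: x=-0.106, v=-1.535, θ₁=-0.026, ω₁=1.509, θ₂=0.174, ω₂=0.884
apply F[7]=-20.000 → step 8: x=-0.139, v=-1.768, θ₁=0.007, ω₁=1.777, θ₂=0.193, ω₂=0.967
apply F[8]=-20.000 → step 9: x=-0.177, v=-2.004, θ₁=0.045, ω₁=2.064, θ₂=0.213, ω₂=1.030
apply F[9]=-20.000 → step 10: x=-0.219, v=-2.243, θ₁=0.090, ω₁=2.371, θ₂=0.234, ω₂=1.073
apply F[10]=-20.000 → step 11: x=-0.266, v=-2.482, θ₁=0.140, ω₁=2.694, θ₂=0.255, ω₂=1.095
apply F[11]=-20.000 → step 12: x=-0.318, v=-2.718, θ₁=0.198, ω₁=3.029, θ₂=0.277, ω₂=1.101
apply F[12]=-20.000 → step 13: x=-0.375, v=-2.947, θ₁=0.262, ω₁=3.369, θ₂=0.299, ω₂=1.096
apply F[13]=-20.000 → step 14: x=-0.436, v=-3.163, θ₁=0.332, ω₁=3.704, θ₂=0.321, ω₂=1.094
apply F[14]=-20.000 → step 15: x=-0.502, v=-3.360, θ₁=0.410, ω₁=4.021, θ₂=0.343, ω₂=1.109
apply F[15]=-20.000 → step 16: x=-0.571, v=-3.533, θ₁=0.493, ω₁=4.310, θ₂=0.366, ω₂=1.159
apply F[16]=+5.893 → step 17: x=-0.640, v=-3.433, θ₁=0.579, ω₁=4.316, θ₂=0.389, ω₂=1.195
apply F[17]=+20.000 → step 18: x=-0.706, v=-3.200, θ₁=0.664, ω₁=4.219, θ₂=0.413, ω₂=1.194
apply F[18]=+20.000 → step 19: x=-0.768, v=-2.972, θ₁=0.748, ω₁=4.161, θ₂=0.437, ω₂=1.184
apply F[19]=+20.000 → step 20: x=-0.825, v=-2.748, θ₁=0.831, ω₁=4.140, θ₂=0.461, ω₂=1.167
apply F[20]=+20.000 → step 21: x=-0.878, v=-2.525, θ₁=0.914, ω₁=4.151, θ₂=0.484, ω₂=1.147
apply F[21]=+20.000 → step 22: x=-0.926, v=-2.300, θ₁=0.997, ω₁=4.191, θ₂=0.506, ω₂=1.128
apply F[22]=+20.000 → step 23: x=-0.970, v=-2.071, θ₁=1.082, ω₁=4.258, θ₂=0.529, ω₂=1.117
apply F[23]=+20.000 → step 24: x=-1.009, v=-1.837, θ₁=1.168, ω₁=4.349, θ₂=0.551, ω₂=1.119
apply F[24]=+20.000 → step 25: x=-1.043, v=-1.594, θ₁=1.256, ω₁=4.464, θ₂=0.574, ω₂=1.140
apply F[25]=+20.000 → step 26: x=-1.073, v=-1.341, θ₁=1.347, ω₁=4.601, θ₂=0.597, ω₂=1.189
apply F[26]=+20.000 → step 27: x=-1.097, v=-1.075, θ₁=1.440, ω₁=4.762, θ₂=0.622, ω₂=1.272
apply F[27]=+20.000 → step 28: x=-1.116, v=-0.796, θ₁=1.537, ω₁=4.946, θ₂=0.648, ω₂=1.401
apply F[28]=+20.000 → step 29: x=-1.129, v=-0.500, θ₁=1.638, ω₁=5.155, θ₂=0.678, ω₂=1.587
apply F[29]=+20.000 → step 30: x=-1.136, v=-0.184, θ₁=1.744, ω₁=5.391, θ₂=0.712, ω₂=1.842
apply F[30]=+20.000 → step 31: x=-1.136, v=0.152, θ₁=1.854, ω₁=5.657, θ₂=0.752, ω₂=2.184
apply F[31]=+20.000 → step 32: x=-1.129, v=0.511, θ₁=1.970, ω₁=5.952, θ₂=0.800, ω₂=2.633
apply F[32]=+20.000 → step 33: x=-1.115, v=0.895, θ₁=2.092, ω₁=6.277, θ₂=0.858, ω₂=3.215
apply F[33]=+20.000 → step 34: x=-1.093, v=1.304, θ₁=2.221, ω₁=6.625, θ₂=0.930, ω₂=3.961

Answer: x=-1.093, v=1.304, θ₁=2.221, ω₁=6.625, θ₂=0.930, ω₂=3.961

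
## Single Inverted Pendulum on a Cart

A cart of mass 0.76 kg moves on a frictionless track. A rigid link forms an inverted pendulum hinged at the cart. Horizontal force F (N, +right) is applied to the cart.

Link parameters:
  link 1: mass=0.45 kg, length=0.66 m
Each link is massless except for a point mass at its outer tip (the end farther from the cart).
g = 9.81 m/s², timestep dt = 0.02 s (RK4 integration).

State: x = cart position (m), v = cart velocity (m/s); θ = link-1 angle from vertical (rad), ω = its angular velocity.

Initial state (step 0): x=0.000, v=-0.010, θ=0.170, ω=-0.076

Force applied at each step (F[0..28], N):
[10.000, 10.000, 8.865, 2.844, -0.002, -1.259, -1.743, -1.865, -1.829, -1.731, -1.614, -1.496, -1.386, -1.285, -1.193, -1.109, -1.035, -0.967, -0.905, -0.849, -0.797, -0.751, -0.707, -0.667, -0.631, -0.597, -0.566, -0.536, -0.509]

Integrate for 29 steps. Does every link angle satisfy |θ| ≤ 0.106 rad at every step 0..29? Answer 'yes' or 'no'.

apply F[0]=+10.000 → step 1: x=0.002, v=0.230, θ=0.165, ω=-0.385
apply F[1]=+10.000 → step 2: x=0.009, v=0.472, θ=0.155, ω=-0.699
apply F[2]=+8.865 → step 3: x=0.021, v=0.686, θ=0.138, ω=-0.977
apply F[3]=+2.844 → step 4: x=0.035, v=0.747, θ=0.118, ω=-1.030
apply F[4]=-0.002 → step 5: x=0.050, v=0.735, θ=0.098, ω=-0.981
apply F[5]=-1.259 → step 6: x=0.064, v=0.693, θ=0.079, ω=-0.890
apply F[6]=-1.743 → step 7: x=0.078, v=0.639, θ=0.062, ω=-0.788
apply F[7]=-1.865 → step 8: x=0.090, v=0.584, θ=0.047, ω=-0.689
apply F[8]=-1.829 → step 9: x=0.101, v=0.531, θ=0.035, ω=-0.597
apply F[9]=-1.731 → step 10: x=0.111, v=0.483, θ=0.024, ω=-0.514
apply F[10]=-1.614 → step 11: x=0.120, v=0.438, θ=0.014, ω=-0.441
apply F[11]=-1.496 → step 12: x=0.129, v=0.398, θ=0.006, ω=-0.377
apply F[12]=-1.386 → step 13: x=0.136, v=0.361, θ=-0.001, ω=-0.321
apply F[13]=-1.285 → step 14: x=0.143, v=0.328, θ=-0.007, ω=-0.272
apply F[14]=-1.193 → step 15: x=0.149, v=0.297, θ=-0.012, ω=-0.229
apply F[15]=-1.109 → step 16: x=0.155, v=0.270, θ=-0.016, ω=-0.191
apply F[16]=-1.035 → step 17: x=0.160, v=0.245, θ=-0.020, ω=-0.158
apply F[17]=-0.967 → step 18: x=0.165, v=0.222, θ=-0.023, ω=-0.130
apply F[18]=-0.905 → step 19: x=0.169, v=0.201, θ=-0.025, ω=-0.105
apply F[19]=-0.849 → step 20: x=0.173, v=0.181, θ=-0.027, ω=-0.084
apply F[20]=-0.797 → step 21: x=0.176, v=0.164, θ=-0.028, ω=-0.065
apply F[21]=-0.751 → step 22: x=0.179, v=0.147, θ=-0.030, ω=-0.049
apply F[22]=-0.707 → step 23: x=0.182, v=0.132, θ=-0.030, ω=-0.035
apply F[23]=-0.667 → step 24: x=0.185, v=0.118, θ=-0.031, ω=-0.023
apply F[24]=-0.631 → step 25: x=0.187, v=0.105, θ=-0.031, ω=-0.012
apply F[25]=-0.597 → step 26: x=0.189, v=0.093, θ=-0.031, ω=-0.003
apply F[26]=-0.566 → step 27: x=0.191, v=0.082, θ=-0.031, ω=0.004
apply F[27]=-0.536 → step 28: x=0.192, v=0.071, θ=-0.031, ω=0.011
apply F[28]=-0.509 → step 29: x=0.193, v=0.062, θ=-0.031, ω=0.016
Max |angle| over trajectory = 0.170 rad; bound = 0.106 → exceeded.

Answer: no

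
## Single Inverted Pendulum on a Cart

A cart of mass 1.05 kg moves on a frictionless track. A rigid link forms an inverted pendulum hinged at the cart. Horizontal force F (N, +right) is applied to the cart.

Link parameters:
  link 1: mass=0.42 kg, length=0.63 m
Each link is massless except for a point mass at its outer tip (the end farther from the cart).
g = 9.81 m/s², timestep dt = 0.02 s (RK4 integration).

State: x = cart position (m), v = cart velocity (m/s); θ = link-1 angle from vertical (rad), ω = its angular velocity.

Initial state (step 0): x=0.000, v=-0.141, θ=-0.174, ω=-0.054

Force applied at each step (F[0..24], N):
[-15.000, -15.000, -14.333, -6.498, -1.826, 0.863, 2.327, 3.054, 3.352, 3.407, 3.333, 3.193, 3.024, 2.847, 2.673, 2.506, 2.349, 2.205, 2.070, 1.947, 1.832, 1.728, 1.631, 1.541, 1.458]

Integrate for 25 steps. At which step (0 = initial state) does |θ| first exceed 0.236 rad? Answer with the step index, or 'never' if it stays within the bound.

apply F[0]=-15.000 → step 1: x=-0.006, v=-0.410, θ=-0.171, ω=0.313
apply F[1]=-15.000 → step 2: x=-0.016, v=-0.680, θ=-0.161, ω=0.684
apply F[2]=-14.333 → step 3: x=-0.033, v=-0.940, θ=-0.144, ω=1.043
apply F[3]=-6.498 → step 4: x=-0.053, v=-1.053, θ=-0.122, ω=1.180
apply F[4]=-1.826 → step 5: x=-0.074, v=-1.080, θ=-0.098, ω=1.189
apply F[5]=+0.863 → step 6: x=-0.095, v=-1.057, θ=-0.075, ω=1.126
apply F[6]=+2.327 → step 7: x=-0.116, v=-1.008, θ=-0.054, ω=1.029
apply F[7]=+3.054 → step 8: x=-0.135, v=-0.947, θ=-0.034, ω=0.918
apply F[8]=+3.352 → step 9: x=-0.154, v=-0.881, θ=-0.017, ω=0.805
apply F[9]=+3.407 → step 10: x=-0.171, v=-0.816, θ=-0.002, ω=0.698
apply F[10]=+3.333 → step 11: x=-0.186, v=-0.753, θ=0.011, ω=0.600
apply F[11]=+3.193 → step 12: x=-0.201, v=-0.693, θ=0.022, ω=0.510
apply F[12]=+3.024 → step 13: x=-0.214, v=-0.638, θ=0.032, ω=0.431
apply F[13]=+2.847 → step 14: x=-0.226, v=-0.586, θ=0.039, ω=0.360
apply F[14]=+2.673 → step 15: x=-0.238, v=-0.539, θ=0.046, ω=0.298
apply F[15]=+2.506 → step 16: x=-0.248, v=-0.495, θ=0.051, ω=0.244
apply F[16]=+2.349 → step 17: x=-0.257, v=-0.454, θ=0.056, ω=0.196
apply F[17]=+2.205 → step 18: x=-0.266, v=-0.417, θ=0.059, ω=0.155
apply F[18]=+2.070 → step 19: x=-0.274, v=-0.382, θ=0.062, ω=0.119
apply F[19]=+1.947 → step 20: x=-0.281, v=-0.350, θ=0.064, ω=0.088
apply F[20]=+1.832 → step 21: x=-0.288, v=-0.320, θ=0.066, ω=0.061
apply F[21]=+1.728 → step 22: x=-0.294, v=-0.293, θ=0.067, ω=0.038
apply F[22]=+1.631 → step 23: x=-0.300, v=-0.267, θ=0.067, ω=0.018
apply F[23]=+1.541 → step 24: x=-0.305, v=-0.243, θ=0.067, ω=0.000
apply F[24]=+1.458 → step 25: x=-0.310, v=-0.220, θ=0.067, ω=-0.014
max |θ| = 0.174 ≤ 0.236 over all 26 states.

Answer: never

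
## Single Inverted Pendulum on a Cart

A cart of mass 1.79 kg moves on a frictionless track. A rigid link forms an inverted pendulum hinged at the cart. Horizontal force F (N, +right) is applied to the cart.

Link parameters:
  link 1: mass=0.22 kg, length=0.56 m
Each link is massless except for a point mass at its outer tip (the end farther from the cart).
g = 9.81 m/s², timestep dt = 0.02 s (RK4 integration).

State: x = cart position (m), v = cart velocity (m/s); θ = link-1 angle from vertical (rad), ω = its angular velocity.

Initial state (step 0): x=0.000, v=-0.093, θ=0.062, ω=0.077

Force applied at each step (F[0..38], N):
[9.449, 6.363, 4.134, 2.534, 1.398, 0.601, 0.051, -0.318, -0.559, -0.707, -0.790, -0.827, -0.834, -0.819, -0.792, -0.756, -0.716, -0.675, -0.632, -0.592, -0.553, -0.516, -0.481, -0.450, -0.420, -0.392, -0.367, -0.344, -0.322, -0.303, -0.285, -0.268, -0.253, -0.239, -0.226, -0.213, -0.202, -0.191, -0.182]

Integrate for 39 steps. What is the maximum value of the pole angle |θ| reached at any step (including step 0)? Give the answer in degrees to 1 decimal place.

Answer: 3.6°

Derivation:
apply F[0]=+9.449 → step 1: x=-0.001, v=0.011, θ=0.062, ω=-0.087
apply F[1]=+6.363 → step 2: x=0.000, v=0.081, θ=0.059, ω=-0.189
apply F[2]=+4.134 → step 3: x=0.002, v=0.125, θ=0.055, ω=-0.249
apply F[3]=+2.534 → step 4: x=0.005, v=0.152, θ=0.049, ω=-0.279
apply F[4]=+1.398 → step 5: x=0.008, v=0.167, θ=0.044, ω=-0.289
apply F[5]=+0.601 → step 6: x=0.012, v=0.173, θ=0.038, ω=-0.285
apply F[6]=+0.051 → step 7: x=0.015, v=0.172, θ=0.033, ω=-0.272
apply F[7]=-0.318 → step 8: x=0.018, v=0.168, θ=0.027, ω=-0.254
apply F[8]=-0.559 → step 9: x=0.022, v=0.161, θ=0.022, ω=-0.233
apply F[9]=-0.707 → step 10: x=0.025, v=0.153, θ=0.018, ω=-0.211
apply F[10]=-0.790 → step 11: x=0.028, v=0.144, θ=0.014, ω=-0.189
apply F[11]=-0.827 → step 12: x=0.031, v=0.134, θ=0.010, ω=-0.168
apply F[12]=-0.834 → step 13: x=0.033, v=0.125, θ=0.007, ω=-0.147
apply F[13]=-0.819 → step 14: x=0.036, v=0.115, θ=0.004, ω=-0.129
apply F[14]=-0.792 → step 15: x=0.038, v=0.106, θ=0.002, ω=-0.112
apply F[15]=-0.756 → step 16: x=0.040, v=0.098, θ=0.000, ω=-0.096
apply F[16]=-0.716 → step 17: x=0.042, v=0.090, θ=-0.002, ω=-0.082
apply F[17]=-0.675 → step 18: x=0.043, v=0.083, θ=-0.003, ω=-0.070
apply F[18]=-0.632 → step 19: x=0.045, v=0.076, θ=-0.005, ω=-0.059
apply F[19]=-0.592 → step 20: x=0.046, v=0.069, θ=-0.006, ω=-0.049
apply F[20]=-0.553 → step 21: x=0.048, v=0.063, θ=-0.007, ω=-0.040
apply F[21]=-0.516 → step 22: x=0.049, v=0.057, θ=-0.007, ω=-0.033
apply F[22]=-0.481 → step 23: x=0.050, v=0.052, θ=-0.008, ω=-0.026
apply F[23]=-0.450 → step 24: x=0.051, v=0.047, θ=-0.008, ω=-0.020
apply F[24]=-0.420 → step 25: x=0.052, v=0.043, θ=-0.009, ω=-0.015
apply F[25]=-0.392 → step 26: x=0.053, v=0.039, θ=-0.009, ω=-0.011
apply F[26]=-0.367 → step 27: x=0.054, v=0.035, θ=-0.009, ω=-0.007
apply F[27]=-0.344 → step 28: x=0.054, v=0.031, θ=-0.009, ω=-0.004
apply F[28]=-0.322 → step 29: x=0.055, v=0.028, θ=-0.009, ω=-0.001
apply F[29]=-0.303 → step 30: x=0.055, v=0.025, θ=-0.009, ω=0.001
apply F[30]=-0.285 → step 31: x=0.056, v=0.022, θ=-0.009, ω=0.003
apply F[31]=-0.268 → step 32: x=0.056, v=0.019, θ=-0.009, ω=0.005
apply F[32]=-0.253 → step 33: x=0.057, v=0.016, θ=-0.009, ω=0.006
apply F[33]=-0.239 → step 34: x=0.057, v=0.014, θ=-0.009, ω=0.007
apply F[34]=-0.226 → step 35: x=0.057, v=0.012, θ=-0.009, ω=0.008
apply F[35]=-0.213 → step 36: x=0.057, v=0.009, θ=-0.009, ω=0.009
apply F[36]=-0.202 → step 37: x=0.057, v=0.007, θ=-0.008, ω=0.010
apply F[37]=-0.191 → step 38: x=0.058, v=0.005, θ=-0.008, ω=0.010
apply F[38]=-0.182 → step 39: x=0.058, v=0.004, θ=-0.008, ω=0.011
Max |angle| over trajectory = 0.062 rad = 3.6°.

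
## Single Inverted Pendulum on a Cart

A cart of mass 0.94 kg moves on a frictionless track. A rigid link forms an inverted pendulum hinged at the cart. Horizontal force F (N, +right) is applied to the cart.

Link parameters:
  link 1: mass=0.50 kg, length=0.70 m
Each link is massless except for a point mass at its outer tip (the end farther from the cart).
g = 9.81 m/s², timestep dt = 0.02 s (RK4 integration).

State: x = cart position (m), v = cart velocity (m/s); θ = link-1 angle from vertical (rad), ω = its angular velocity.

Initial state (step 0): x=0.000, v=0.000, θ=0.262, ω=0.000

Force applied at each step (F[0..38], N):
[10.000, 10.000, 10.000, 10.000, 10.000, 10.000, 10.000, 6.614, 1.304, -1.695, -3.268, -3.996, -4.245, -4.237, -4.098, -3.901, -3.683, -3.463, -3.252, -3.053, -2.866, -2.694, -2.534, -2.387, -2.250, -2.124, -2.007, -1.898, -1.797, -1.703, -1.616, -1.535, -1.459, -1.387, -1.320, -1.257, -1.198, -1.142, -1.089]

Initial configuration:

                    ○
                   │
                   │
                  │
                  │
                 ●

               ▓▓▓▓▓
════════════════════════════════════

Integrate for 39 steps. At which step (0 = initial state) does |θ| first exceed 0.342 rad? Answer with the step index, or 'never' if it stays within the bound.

Answer: never

Derivation:
apply F[0]=+10.000 → step 1: x=0.002, v=0.180, θ=0.260, ω=-0.176
apply F[1]=+10.000 → step 2: x=0.007, v=0.361, θ=0.255, ω=-0.355
apply F[2]=+10.000 → step 3: x=0.016, v=0.543, θ=0.246, ω=-0.537
apply F[3]=+10.000 → step 4: x=0.029, v=0.727, θ=0.233, ω=-0.726
apply F[4]=+10.000 → step 5: x=0.045, v=0.913, θ=0.217, ω=-0.922
apply F[5]=+10.000 → step 6: x=0.066, v=1.102, θ=0.196, ω=-1.129
apply F[6]=+10.000 → step 7: x=0.089, v=1.295, θ=0.172, ω=-1.348
apply F[7]=+6.614 → step 8: x=0.117, v=1.420, θ=0.143, ω=-1.481
apply F[8]=+1.304 → step 9: x=0.145, v=1.437, θ=0.114, ω=-1.468
apply F[9]=-1.695 → step 10: x=0.173, v=1.392, θ=0.086, ω=-1.377
apply F[10]=-3.268 → step 11: x=0.201, v=1.316, θ=0.059, ω=-1.248
apply F[11]=-3.996 → step 12: x=0.226, v=1.227, θ=0.036, ω=-1.108
apply F[12]=-4.245 → step 13: x=0.250, v=1.134, θ=0.015, ω=-0.968
apply F[13]=-4.237 → step 14: x=0.271, v=1.043, θ=-0.003, ω=-0.837
apply F[14]=-4.098 → step 15: x=0.291, v=0.957, θ=-0.019, ω=-0.717
apply F[15]=-3.901 → step 16: x=0.310, v=0.877, θ=-0.032, ω=-0.609
apply F[16]=-3.683 → step 17: x=0.327, v=0.802, θ=-0.043, ω=-0.514
apply F[17]=-3.463 → step 18: x=0.342, v=0.734, θ=-0.052, ω=-0.429
apply F[18]=-3.252 → step 19: x=0.356, v=0.670, θ=-0.060, ω=-0.355
apply F[19]=-3.053 → step 20: x=0.369, v=0.612, θ=-0.067, ω=-0.289
apply F[20]=-2.866 → step 21: x=0.380, v=0.559, θ=-0.072, ω=-0.232
apply F[21]=-2.694 → step 22: x=0.391, v=0.509, θ=-0.076, ω=-0.183
apply F[22]=-2.534 → step 23: x=0.401, v=0.463, θ=-0.079, ω=-0.139
apply F[23]=-2.387 → step 24: x=0.410, v=0.421, θ=-0.082, ω=-0.102
apply F[24]=-2.250 → step 25: x=0.418, v=0.382, θ=-0.083, ω=-0.069
apply F[25]=-2.124 → step 26: x=0.425, v=0.346, θ=-0.085, ω=-0.041
apply F[26]=-2.007 → step 27: x=0.432, v=0.312, θ=-0.085, ω=-0.017
apply F[27]=-1.898 → step 28: x=0.437, v=0.280, θ=-0.085, ω=0.004
apply F[28]=-1.797 → step 29: x=0.443, v=0.251, θ=-0.085, ω=0.022
apply F[29]=-1.703 → step 30: x=0.448, v=0.224, θ=-0.084, ω=0.037
apply F[30]=-1.616 → step 31: x=0.452, v=0.198, θ=-0.084, ω=0.050
apply F[31]=-1.535 → step 32: x=0.456, v=0.174, θ=-0.082, ω=0.061
apply F[32]=-1.459 → step 33: x=0.459, v=0.152, θ=-0.081, ω=0.070
apply F[33]=-1.387 → step 34: x=0.462, v=0.131, θ=-0.080, ω=0.078
apply F[34]=-1.320 → step 35: x=0.464, v=0.111, θ=-0.078, ω=0.084
apply F[35]=-1.257 → step 36: x=0.466, v=0.092, θ=-0.076, ω=0.089
apply F[36]=-1.198 → step 37: x=0.468, v=0.075, θ=-0.074, ω=0.093
apply F[37]=-1.142 → step 38: x=0.469, v=0.058, θ=-0.073, ω=0.096
apply F[38]=-1.089 → step 39: x=0.470, v=0.042, θ=-0.071, ω=0.098
max |θ| = 0.262 ≤ 0.342 over all 40 states.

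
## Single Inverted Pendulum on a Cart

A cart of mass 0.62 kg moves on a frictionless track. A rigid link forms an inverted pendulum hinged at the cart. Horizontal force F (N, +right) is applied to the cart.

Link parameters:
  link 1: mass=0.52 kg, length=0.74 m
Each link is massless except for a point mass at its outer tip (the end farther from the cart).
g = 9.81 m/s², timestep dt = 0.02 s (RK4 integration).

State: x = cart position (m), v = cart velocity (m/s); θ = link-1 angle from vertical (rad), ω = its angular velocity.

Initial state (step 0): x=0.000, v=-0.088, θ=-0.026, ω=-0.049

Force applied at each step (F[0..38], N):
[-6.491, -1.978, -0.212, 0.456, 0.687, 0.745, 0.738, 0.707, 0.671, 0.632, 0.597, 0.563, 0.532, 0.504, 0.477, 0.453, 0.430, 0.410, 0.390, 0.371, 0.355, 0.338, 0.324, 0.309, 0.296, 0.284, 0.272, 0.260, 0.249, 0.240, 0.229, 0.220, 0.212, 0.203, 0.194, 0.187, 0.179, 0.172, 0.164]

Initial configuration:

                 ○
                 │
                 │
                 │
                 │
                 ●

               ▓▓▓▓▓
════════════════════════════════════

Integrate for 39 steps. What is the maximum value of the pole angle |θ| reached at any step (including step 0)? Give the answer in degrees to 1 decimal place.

Answer: 1.5°

Derivation:
apply F[0]=-6.491 → step 1: x=-0.004, v=-0.293, θ=-0.024, ω=0.221
apply F[1]=-1.978 → step 2: x=-0.010, v=-0.353, θ=-0.019, ω=0.297
apply F[2]=-0.212 → step 3: x=-0.017, v=-0.357, θ=-0.013, ω=0.298
apply F[3]=+0.456 → step 4: x=-0.024, v=-0.341, θ=-0.007, ω=0.273
apply F[4]=+0.687 → step 5: x=-0.031, v=-0.318, θ=-0.002, ω=0.241
apply F[5]=+0.745 → step 6: x=-0.037, v=-0.294, θ=0.002, ω=0.209
apply F[6]=+0.738 → step 7: x=-0.043, v=-0.271, θ=0.006, ω=0.178
apply F[7]=+0.707 → step 8: x=-0.048, v=-0.249, θ=0.009, ω=0.151
apply F[8]=+0.671 → step 9: x=-0.053, v=-0.230, θ=0.012, ω=0.127
apply F[9]=+0.632 → step 10: x=-0.057, v=-0.211, θ=0.014, ω=0.106
apply F[10]=+0.597 → step 11: x=-0.061, v=-0.195, θ=0.016, ω=0.088
apply F[11]=+0.563 → step 12: x=-0.065, v=-0.179, θ=0.018, ω=0.072
apply F[12]=+0.532 → step 13: x=-0.068, v=-0.165, θ=0.019, ω=0.058
apply F[13]=+0.504 → step 14: x=-0.072, v=-0.152, θ=0.020, ω=0.045
apply F[14]=+0.477 → step 15: x=-0.074, v=-0.140, θ=0.021, ω=0.035
apply F[15]=+0.453 → step 16: x=-0.077, v=-0.129, θ=0.022, ω=0.025
apply F[16]=+0.430 → step 17: x=-0.080, v=-0.119, θ=0.022, ω=0.017
apply F[17]=+0.410 → step 18: x=-0.082, v=-0.109, θ=0.022, ω=0.010
apply F[18]=+0.390 → step 19: x=-0.084, v=-0.101, θ=0.023, ω=0.004
apply F[19]=+0.371 → step 20: x=-0.086, v=-0.092, θ=0.023, ω=-0.001
apply F[20]=+0.355 → step 21: x=-0.088, v=-0.085, θ=0.023, ω=-0.005
apply F[21]=+0.338 → step 22: x=-0.089, v=-0.077, θ=0.022, ω=-0.009
apply F[22]=+0.324 → step 23: x=-0.091, v=-0.071, θ=0.022, ω=-0.012
apply F[23]=+0.309 → step 24: x=-0.092, v=-0.064, θ=0.022, ω=-0.015
apply F[24]=+0.296 → step 25: x=-0.093, v=-0.058, θ=0.022, ω=-0.017
apply F[25]=+0.284 → step 26: x=-0.095, v=-0.053, θ=0.021, ω=-0.019
apply F[26]=+0.272 → step 27: x=-0.096, v=-0.047, θ=0.021, ω=-0.021
apply F[27]=+0.260 → step 28: x=-0.096, v=-0.042, θ=0.020, ω=-0.022
apply F[28]=+0.249 → step 29: x=-0.097, v=-0.038, θ=0.020, ω=-0.023
apply F[29]=+0.240 → step 30: x=-0.098, v=-0.033, θ=0.019, ω=-0.024
apply F[30]=+0.229 → step 31: x=-0.099, v=-0.029, θ=0.019, ω=-0.024
apply F[31]=+0.220 → step 32: x=-0.099, v=-0.025, θ=0.019, ω=-0.025
apply F[32]=+0.212 → step 33: x=-0.100, v=-0.021, θ=0.018, ω=-0.025
apply F[33]=+0.203 → step 34: x=-0.100, v=-0.017, θ=0.018, ω=-0.025
apply F[34]=+0.194 → step 35: x=-0.100, v=-0.014, θ=0.017, ω=-0.025
apply F[35]=+0.187 → step 36: x=-0.100, v=-0.011, θ=0.016, ω=-0.025
apply F[36]=+0.179 → step 37: x=-0.101, v=-0.008, θ=0.016, ω=-0.025
apply F[37]=+0.172 → step 38: x=-0.101, v=-0.005, θ=0.015, ω=-0.025
apply F[38]=+0.164 → step 39: x=-0.101, v=-0.002, θ=0.015, ω=-0.025
Max |angle| over trajectory = 0.026 rad = 1.5°.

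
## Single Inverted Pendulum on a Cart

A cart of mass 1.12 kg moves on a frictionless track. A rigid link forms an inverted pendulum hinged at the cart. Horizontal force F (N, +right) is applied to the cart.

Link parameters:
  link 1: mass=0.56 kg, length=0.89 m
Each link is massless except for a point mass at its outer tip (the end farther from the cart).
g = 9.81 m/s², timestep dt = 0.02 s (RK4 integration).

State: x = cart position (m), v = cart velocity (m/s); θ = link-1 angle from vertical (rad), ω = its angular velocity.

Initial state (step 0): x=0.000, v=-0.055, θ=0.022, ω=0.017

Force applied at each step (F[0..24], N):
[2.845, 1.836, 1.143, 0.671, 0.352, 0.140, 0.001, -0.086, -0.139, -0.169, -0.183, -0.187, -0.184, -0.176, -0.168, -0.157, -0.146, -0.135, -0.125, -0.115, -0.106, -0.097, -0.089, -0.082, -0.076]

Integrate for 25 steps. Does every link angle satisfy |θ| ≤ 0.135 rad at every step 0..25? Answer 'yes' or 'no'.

Answer: yes

Derivation:
apply F[0]=+2.845 → step 1: x=-0.001, v=-0.006, θ=0.022, ω=-0.033
apply F[1]=+1.836 → step 2: x=-0.000, v=0.024, θ=0.021, ω=-0.063
apply F[2]=+1.143 → step 3: x=0.000, v=0.043, θ=0.019, ω=-0.079
apply F[3]=+0.671 → step 4: x=0.001, v=0.053, θ=0.018, ω=-0.086
apply F[4]=+0.352 → step 5: x=0.002, v=0.058, θ=0.016, ω=-0.088
apply F[5]=+0.140 → step 6: x=0.003, v=0.059, θ=0.014, ω=-0.085
apply F[6]=+0.001 → step 7: x=0.005, v=0.057, θ=0.013, ω=-0.081
apply F[7]=-0.086 → step 8: x=0.006, v=0.055, θ=0.011, ω=-0.075
apply F[8]=-0.139 → step 9: x=0.007, v=0.051, θ=0.010, ω=-0.069
apply F[9]=-0.169 → step 10: x=0.008, v=0.047, θ=0.008, ω=-0.063
apply F[10]=-0.183 → step 11: x=0.009, v=0.043, θ=0.007, ω=-0.056
apply F[11]=-0.187 → step 12: x=0.009, v=0.039, θ=0.006, ω=-0.050
apply F[12]=-0.184 → step 13: x=0.010, v=0.035, θ=0.005, ω=-0.045
apply F[13]=-0.176 → step 14: x=0.011, v=0.032, θ=0.004, ω=-0.040
apply F[14]=-0.168 → step 15: x=0.011, v=0.028, θ=0.004, ω=-0.035
apply F[15]=-0.157 → step 16: x=0.012, v=0.025, θ=0.003, ω=-0.031
apply F[16]=-0.146 → step 17: x=0.013, v=0.022, θ=0.002, ω=-0.027
apply F[17]=-0.135 → step 18: x=0.013, v=0.020, θ=0.002, ω=-0.024
apply F[18]=-0.125 → step 19: x=0.013, v=0.017, θ=0.001, ω=-0.021
apply F[19]=-0.115 → step 20: x=0.014, v=0.015, θ=0.001, ω=-0.018
apply F[20]=-0.106 → step 21: x=0.014, v=0.013, θ=0.001, ω=-0.015
apply F[21]=-0.097 → step 22: x=0.014, v=0.011, θ=0.000, ω=-0.013
apply F[22]=-0.089 → step 23: x=0.014, v=0.010, θ=0.000, ω=-0.011
apply F[23]=-0.082 → step 24: x=0.015, v=0.008, θ=-0.000, ω=-0.010
apply F[24]=-0.076 → step 25: x=0.015, v=0.007, θ=-0.000, ω=-0.008
Max |angle| over trajectory = 0.022 rad; bound = 0.135 → within bound.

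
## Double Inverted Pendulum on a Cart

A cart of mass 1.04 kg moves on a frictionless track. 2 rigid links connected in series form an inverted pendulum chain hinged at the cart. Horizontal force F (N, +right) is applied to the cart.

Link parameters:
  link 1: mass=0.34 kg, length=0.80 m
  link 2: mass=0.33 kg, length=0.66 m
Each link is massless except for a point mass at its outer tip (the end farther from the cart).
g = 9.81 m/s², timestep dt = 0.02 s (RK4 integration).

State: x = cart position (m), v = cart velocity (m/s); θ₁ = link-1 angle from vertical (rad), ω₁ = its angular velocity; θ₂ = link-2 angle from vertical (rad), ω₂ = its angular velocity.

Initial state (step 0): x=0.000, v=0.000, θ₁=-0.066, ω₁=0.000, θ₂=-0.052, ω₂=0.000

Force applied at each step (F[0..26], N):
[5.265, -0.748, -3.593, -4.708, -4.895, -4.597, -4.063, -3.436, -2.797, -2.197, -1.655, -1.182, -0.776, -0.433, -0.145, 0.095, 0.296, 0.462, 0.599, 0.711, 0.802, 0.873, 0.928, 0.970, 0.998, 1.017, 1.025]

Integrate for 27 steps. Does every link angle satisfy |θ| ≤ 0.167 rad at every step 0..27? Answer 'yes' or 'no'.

apply F[0]=+5.265 → step 1: x=0.001, v=0.109, θ₁=-0.068, ω₁=-0.156, θ₂=-0.052, ω₂=0.008
apply F[1]=-0.748 → step 2: x=0.003, v=0.104, θ₁=-0.071, ω₁=-0.170, θ₂=-0.052, ω₂=0.018
apply F[2]=-3.593 → step 3: x=0.005, v=0.044, θ₁=-0.074, ω₁=-0.118, θ₂=-0.051, ω₂=0.031
apply F[3]=-4.708 → step 4: x=0.005, v=-0.037, θ₁=-0.075, ω₁=-0.041, θ₂=-0.050, ω₂=0.045
apply F[4]=-4.895 → step 5: x=0.003, v=-0.121, θ₁=-0.075, ω₁=0.039, θ₂=-0.049, ω₂=0.060
apply F[5]=-4.597 → step 6: x=-0.000, v=-0.200, θ₁=-0.074, ω₁=0.112, θ₂=-0.048, ω₂=0.076
apply F[6]=-4.063 → step 7: x=-0.005, v=-0.269, θ₁=-0.071, ω₁=0.174, θ₂=-0.046, ω₂=0.091
apply F[7]=-3.436 → step 8: x=-0.011, v=-0.326, θ₁=-0.067, ω₁=0.223, θ₂=-0.044, ω₂=0.105
apply F[8]=-2.797 → step 9: x=-0.018, v=-0.372, θ₁=-0.062, ω₁=0.259, θ₂=-0.042, ω₂=0.118
apply F[9]=-2.197 → step 10: x=-0.025, v=-0.406, θ₁=-0.057, ω₁=0.283, θ₂=-0.040, ω₂=0.129
apply F[10]=-1.655 → step 11: x=-0.034, v=-0.431, θ₁=-0.051, ω₁=0.298, θ₂=-0.037, ω₂=0.138
apply F[11]=-1.182 → step 12: x=-0.043, v=-0.448, θ₁=-0.045, ω₁=0.304, θ₂=-0.034, ω₂=0.145
apply F[12]=-0.776 → step 13: x=-0.052, v=-0.458, θ₁=-0.039, ω₁=0.303, θ₂=-0.031, ω₂=0.150
apply F[13]=-0.433 → step 14: x=-0.061, v=-0.462, θ₁=-0.033, ω₁=0.298, θ₂=-0.028, ω₂=0.154
apply F[14]=-0.145 → step 15: x=-0.070, v=-0.461, θ₁=-0.027, ω₁=0.289, θ₂=-0.025, ω₂=0.156
apply F[15]=+0.095 → step 16: x=-0.079, v=-0.456, θ₁=-0.021, ω₁=0.277, θ₂=-0.022, ω₂=0.156
apply F[16]=+0.296 → step 17: x=-0.088, v=-0.448, θ₁=-0.016, ω₁=0.262, θ₂=-0.019, ω₂=0.155
apply F[17]=+0.462 → step 18: x=-0.097, v=-0.437, θ₁=-0.011, ω₁=0.247, θ₂=-0.016, ω₂=0.153
apply F[18]=+0.599 → step 19: x=-0.106, v=-0.425, θ₁=-0.006, ω₁=0.230, θ₂=-0.013, ω₂=0.150
apply F[19]=+0.711 → step 20: x=-0.114, v=-0.411, θ₁=-0.002, ω₁=0.213, θ₂=-0.010, ω₂=0.145
apply F[20]=+0.802 → step 21: x=-0.122, v=-0.395, θ₁=0.002, ω₁=0.196, θ₂=-0.007, ω₂=0.140
apply F[21]=+0.873 → step 22: x=-0.130, v=-0.379, θ₁=0.006, ω₁=0.179, θ₂=-0.004, ω₂=0.135
apply F[22]=+0.928 → step 23: x=-0.137, v=-0.362, θ₁=0.010, ω₁=0.163, θ₂=-0.002, ω₂=0.128
apply F[23]=+0.970 → step 24: x=-0.144, v=-0.345, θ₁=0.013, ω₁=0.147, θ₂=0.001, ω₂=0.122
apply F[24]=+0.998 → step 25: x=-0.151, v=-0.327, θ₁=0.015, ω₁=0.131, θ₂=0.003, ω₂=0.115
apply F[25]=+1.017 → step 26: x=-0.157, v=-0.310, θ₁=0.018, ω₁=0.117, θ₂=0.006, ω₂=0.107
apply F[26]=+1.025 → step 27: x=-0.163, v=-0.293, θ₁=0.020, ω₁=0.103, θ₂=0.008, ω₂=0.100
Max |angle| over trajectory = 0.075 rad; bound = 0.167 → within bound.

Answer: yes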